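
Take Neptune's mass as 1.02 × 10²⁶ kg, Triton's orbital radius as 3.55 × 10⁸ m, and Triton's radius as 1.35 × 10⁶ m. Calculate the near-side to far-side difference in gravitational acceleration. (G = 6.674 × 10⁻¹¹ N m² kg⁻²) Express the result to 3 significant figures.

The field gradient is 2GM/d³; across the full diameter 2r the difference is 4GMr/d³.
a_tidal = 4GMr/d³
        = 4 × (6.674 × 10⁻¹¹) × (1.02 × 10²⁶) × (1.35 × 10⁶) / (3.55 × 10⁸)³
        = 8.22 × 10⁻⁴ m/s²

8.22 × 10⁻⁴ m/s²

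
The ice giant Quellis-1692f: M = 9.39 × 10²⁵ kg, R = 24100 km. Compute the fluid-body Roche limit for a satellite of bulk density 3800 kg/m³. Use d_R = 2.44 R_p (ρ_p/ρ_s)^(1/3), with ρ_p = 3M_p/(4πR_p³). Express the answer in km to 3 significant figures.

44100 km

ρ_p = 3M_p/(4πR_p³) = 3 × (9.39 × 10²⁵) / (4π × (2.41 × 10⁷ m)³) = 1600 kg/m³
d_R = 2.44 × 24100 km × (1600/3800)^(1/3)
    = 44100 km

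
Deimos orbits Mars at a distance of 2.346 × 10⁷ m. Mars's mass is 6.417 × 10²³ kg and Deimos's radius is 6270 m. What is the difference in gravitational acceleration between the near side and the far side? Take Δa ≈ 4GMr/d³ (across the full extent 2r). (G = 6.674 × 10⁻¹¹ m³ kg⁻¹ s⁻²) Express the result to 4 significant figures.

Δa = 4GMr/d³
   = 4 × (6.674 × 10⁻¹¹) × (6.417 × 10²³) × (6270) / (2.346 × 10⁷)³
   = 8.319 × 10⁻⁵ m/s²

8.319 × 10⁻⁵ m/s²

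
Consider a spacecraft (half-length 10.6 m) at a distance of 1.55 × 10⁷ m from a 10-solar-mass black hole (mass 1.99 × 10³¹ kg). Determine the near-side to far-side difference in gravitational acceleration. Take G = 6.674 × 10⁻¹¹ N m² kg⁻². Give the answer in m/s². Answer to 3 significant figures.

Δg = 4GMr/d³
   = 4 × (6.674 × 10⁻¹¹) × (1.99 × 10³¹) × (10.6) / (1.55 × 10⁷)³
   = 1.51 × 10¹ m/s²

1.51 × 10¹ m/s²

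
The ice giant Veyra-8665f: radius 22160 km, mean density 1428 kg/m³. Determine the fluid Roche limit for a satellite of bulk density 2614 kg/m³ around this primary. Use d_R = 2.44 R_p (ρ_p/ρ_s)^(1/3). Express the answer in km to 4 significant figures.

44200 km

d_R = 2.44 × 22160 km × (1428/2614)^(1/3)
    = 44200 km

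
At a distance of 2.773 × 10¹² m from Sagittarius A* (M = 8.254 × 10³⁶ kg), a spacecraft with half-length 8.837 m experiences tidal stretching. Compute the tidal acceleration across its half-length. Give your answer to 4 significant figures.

a_tidal = 2GMr/d³
        = 2 × (6.674 × 10⁻¹¹) × (8.254 × 10³⁶) × (8.837) / (2.773 × 10¹²)³
        = 4.566 × 10⁻¹⁰ m/s²

4.566 × 10⁻¹⁰ m/s²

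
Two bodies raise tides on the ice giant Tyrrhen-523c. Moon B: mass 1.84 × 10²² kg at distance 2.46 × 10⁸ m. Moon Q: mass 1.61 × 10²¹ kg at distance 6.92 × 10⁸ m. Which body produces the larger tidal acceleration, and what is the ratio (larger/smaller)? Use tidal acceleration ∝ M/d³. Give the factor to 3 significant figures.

Moon B, by a factor of ≈ 254

The tide-raising term goes as M/d³ (the gradient of a 1/d² field).
Moon B: (1.84 × 10²²) / (2.46 × 10⁸)³ = 1.236 × 10⁻³
Moon Q: (1.61 × 10²¹) / (6.92 × 10⁸)³ = 4.859 × 10⁻⁶
Ratio (larger/smaller) = 254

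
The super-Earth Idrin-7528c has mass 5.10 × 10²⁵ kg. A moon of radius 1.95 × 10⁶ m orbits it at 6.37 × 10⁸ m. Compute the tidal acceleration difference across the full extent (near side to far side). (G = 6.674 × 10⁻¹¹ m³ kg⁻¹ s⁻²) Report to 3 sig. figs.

1.03 × 10⁻⁴ m/s²

Δa = 4GMr/d³
   = 4 × (6.674 × 10⁻¹¹) × (5.10 × 10²⁵) × (1.95 × 10⁶) / (6.37 × 10⁸)³
   = 1.03 × 10⁻⁴ m/s²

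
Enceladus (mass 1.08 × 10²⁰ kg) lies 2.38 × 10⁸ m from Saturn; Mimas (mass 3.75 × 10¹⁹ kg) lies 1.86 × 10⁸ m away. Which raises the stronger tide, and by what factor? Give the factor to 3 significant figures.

Enceladus, by a factor of ≈ 1.37

Tidal acceleration ∝ M/d³, so compare M/d³ for each.
Enceladus: (1.08 × 10²⁰) / (2.38 × 10⁸)³ = 8.011 × 10⁻⁶
Mimas: (3.75 × 10¹⁹) / (1.86 × 10⁸)³ = 5.828 × 10⁻⁶
Ratio (larger/smaller) = 1.37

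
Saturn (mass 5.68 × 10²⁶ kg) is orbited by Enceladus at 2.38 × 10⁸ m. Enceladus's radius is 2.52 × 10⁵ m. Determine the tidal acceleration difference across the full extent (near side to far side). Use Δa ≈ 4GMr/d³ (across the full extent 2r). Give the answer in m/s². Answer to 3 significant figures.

Δg = 4GMr/d³
   = 4 × (6.674 × 10⁻¹¹) × (5.68 × 10²⁶) × (2.52 × 10⁵) / (2.38 × 10⁸)³
   = 2.83 × 10⁻³ m/s²

2.83 × 10⁻³ m/s²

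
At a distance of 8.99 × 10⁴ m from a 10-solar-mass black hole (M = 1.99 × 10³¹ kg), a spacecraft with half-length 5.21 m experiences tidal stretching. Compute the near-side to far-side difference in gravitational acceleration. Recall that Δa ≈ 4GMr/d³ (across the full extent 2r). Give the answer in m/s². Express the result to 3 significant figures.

3.81 × 10⁷ m/s²

Δa = 4GMr/d³
   = 4 × (6.674 × 10⁻¹¹) × (1.99 × 10³¹) × (5.21) / (8.99 × 10⁴)³
   = 3.81 × 10⁷ m/s²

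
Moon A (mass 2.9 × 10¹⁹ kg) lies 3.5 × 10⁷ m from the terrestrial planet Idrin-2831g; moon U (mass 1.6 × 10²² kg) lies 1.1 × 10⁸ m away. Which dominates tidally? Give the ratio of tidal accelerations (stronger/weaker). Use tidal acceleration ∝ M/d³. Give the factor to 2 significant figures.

Compare M/d³ for the two perturbers:
Moon A: (2.9 × 10¹⁹) / (3.5 × 10⁷)³ = 6.764 × 10⁻⁴
Moon U: (1.6 × 10²²) / (1.1 × 10⁸)³ = 1.202 × 10⁻²
Ratio (larger/smaller) = 18

Moon U, by a factor of ≈ 18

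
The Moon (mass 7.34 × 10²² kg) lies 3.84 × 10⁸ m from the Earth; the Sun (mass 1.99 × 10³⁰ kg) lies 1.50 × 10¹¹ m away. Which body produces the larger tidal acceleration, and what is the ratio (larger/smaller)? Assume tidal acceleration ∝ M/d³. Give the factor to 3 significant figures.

The Moon, by a factor of ≈ 2.20

Compare M/d³ for the two perturbers:
The Moon: (7.34 × 10²²) / (3.84 × 10⁸)³ = 1.296 × 10⁻³
The Sun: (1.99 × 10³⁰) / (1.50 × 10¹¹)³ = 5.896 × 10⁻⁴
Ratio (larger/smaller) = 2.20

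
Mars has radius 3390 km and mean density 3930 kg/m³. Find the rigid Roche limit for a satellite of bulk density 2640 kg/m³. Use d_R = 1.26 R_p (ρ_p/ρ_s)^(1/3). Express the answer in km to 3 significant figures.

4880 km

d_R = 1.26 × 3390 km × (3930/2640)^(1/3)
    = 4880 km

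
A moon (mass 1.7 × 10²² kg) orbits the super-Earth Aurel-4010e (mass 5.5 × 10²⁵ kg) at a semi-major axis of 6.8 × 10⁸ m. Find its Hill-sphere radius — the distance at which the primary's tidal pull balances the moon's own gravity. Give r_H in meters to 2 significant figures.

3.2 × 10⁷ m

r_H ≈ a (m/3M)^(1/3)
    = (6.8 × 10⁸) × (1.7 × 10²² / (3 × 5.5 × 10²⁵))^(1/3)
    = 3.2 × 10⁷ m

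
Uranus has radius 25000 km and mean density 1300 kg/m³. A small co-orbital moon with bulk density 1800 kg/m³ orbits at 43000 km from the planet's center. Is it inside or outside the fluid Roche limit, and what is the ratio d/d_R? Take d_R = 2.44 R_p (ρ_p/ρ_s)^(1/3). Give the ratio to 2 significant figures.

inside; d/d_R ≈ 0.79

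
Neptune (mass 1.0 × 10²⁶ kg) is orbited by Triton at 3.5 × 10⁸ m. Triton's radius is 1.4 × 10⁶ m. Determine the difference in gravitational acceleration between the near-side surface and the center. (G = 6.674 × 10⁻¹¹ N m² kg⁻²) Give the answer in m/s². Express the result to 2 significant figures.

4.4 × 10⁻⁴ m/s²

a_tidal = 2GMr/d³
        = 2 × (6.674 × 10⁻¹¹) × (1.0 × 10²⁶) × (1.4 × 10⁶) / (3.5 × 10⁸)³
        = 4.4 × 10⁻⁴ m/s²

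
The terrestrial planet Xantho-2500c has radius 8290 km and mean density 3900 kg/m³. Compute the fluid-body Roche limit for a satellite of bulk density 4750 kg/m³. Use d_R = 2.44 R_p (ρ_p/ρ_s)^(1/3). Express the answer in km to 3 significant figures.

18900 km

d_R = 2.44 × 8290 km × (3900/4750)^(1/3)
    = 18900 km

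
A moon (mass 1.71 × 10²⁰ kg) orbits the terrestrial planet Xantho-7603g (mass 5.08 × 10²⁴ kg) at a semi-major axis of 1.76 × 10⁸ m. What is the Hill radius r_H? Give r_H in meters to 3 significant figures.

r_H ≈ a (m/3M)^(1/3)
    = (1.76 × 10⁸) × (1.71 × 10²⁰ / (3 × 5.08 × 10²⁴))^(1/3)
    = 3.94 × 10⁶ m

3.94 × 10⁶ m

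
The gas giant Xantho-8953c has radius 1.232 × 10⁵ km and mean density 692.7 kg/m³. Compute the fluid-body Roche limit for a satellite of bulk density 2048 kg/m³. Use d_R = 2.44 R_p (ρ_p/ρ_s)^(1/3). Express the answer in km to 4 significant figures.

2.094 × 10⁵ km

d_R = 2.44 × 1.232 × 10⁵ km × (692.7/2048)^(1/3)
    = 2.094 × 10⁵ km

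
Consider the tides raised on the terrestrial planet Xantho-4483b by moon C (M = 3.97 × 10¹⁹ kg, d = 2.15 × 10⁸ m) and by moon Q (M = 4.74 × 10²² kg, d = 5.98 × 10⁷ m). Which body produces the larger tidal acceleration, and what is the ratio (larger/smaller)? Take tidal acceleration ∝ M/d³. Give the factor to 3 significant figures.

Moon Q, by a factor of ≈ 55500

Tidal acceleration ∝ M/d³, so compare M/d³ for each.
Moon C: (3.97 × 10¹⁹) / (2.15 × 10⁸)³ = 3.995 × 10⁻⁶
Moon Q: (4.74 × 10²²) / (5.98 × 10⁷)³ = 2.217 × 10⁻¹
Ratio (larger/smaller) = 55500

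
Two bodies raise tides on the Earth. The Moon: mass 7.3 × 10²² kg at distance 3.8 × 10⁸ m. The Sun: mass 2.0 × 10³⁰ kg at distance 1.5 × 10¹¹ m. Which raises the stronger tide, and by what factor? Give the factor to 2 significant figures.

The tide-raising term goes as M/d³ (the gradient of a 1/d² field).
The Moon: (7.3 × 10²²) / (3.8 × 10⁸)³ = 1.330 × 10⁻³
The Sun: (2.0 × 10³⁰) / (1.5 × 10¹¹)³ = 5.926 × 10⁻⁴
Ratio (larger/smaller) = 2.2

The Moon, by a factor of ≈ 2.2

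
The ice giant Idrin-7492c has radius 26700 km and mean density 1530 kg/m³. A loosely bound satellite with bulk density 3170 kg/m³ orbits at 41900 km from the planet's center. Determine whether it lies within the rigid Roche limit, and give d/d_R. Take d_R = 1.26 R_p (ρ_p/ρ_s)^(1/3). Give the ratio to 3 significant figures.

outside; d/d_R ≈ 1.59

d_R = 1.26 × (26700 km) × (1530/3170)^(1/3) = 26390 km
d/d_R = (41900) / (26390) = 1.59
Since d/d_R > 1, the body is outside the Roche limit.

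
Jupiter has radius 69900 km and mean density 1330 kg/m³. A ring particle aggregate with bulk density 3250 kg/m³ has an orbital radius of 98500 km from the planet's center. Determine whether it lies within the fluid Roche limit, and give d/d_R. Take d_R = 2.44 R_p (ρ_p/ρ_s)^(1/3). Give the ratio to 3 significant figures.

d_R = 2.44 × (69900 km) × (1330/3250)^(1/3) = 1.266 × 10⁵ km
d/d_R = (98500) / (1.266 × 10⁵) = 0.778
Since d/d_R < 1, the body is inside the Roche limit.

inside; d/d_R ≈ 0.778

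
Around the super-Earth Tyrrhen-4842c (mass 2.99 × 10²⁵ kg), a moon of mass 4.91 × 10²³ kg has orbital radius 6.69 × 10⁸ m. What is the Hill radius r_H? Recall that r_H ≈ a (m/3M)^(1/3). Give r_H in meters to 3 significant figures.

1.18 × 10⁸ m

r_H ≈ a (m/3M)^(1/3)
    = (6.69 × 10⁸) × (4.91 × 10²³ / (3 × 2.99 × 10²⁵))^(1/3)
    = 1.18 × 10⁸ m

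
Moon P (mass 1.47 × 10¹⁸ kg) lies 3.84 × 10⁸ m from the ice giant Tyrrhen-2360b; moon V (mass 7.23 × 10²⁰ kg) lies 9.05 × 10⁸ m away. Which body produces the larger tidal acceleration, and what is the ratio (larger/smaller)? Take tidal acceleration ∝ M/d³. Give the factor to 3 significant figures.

The tide-raising term goes as M/d³ (the gradient of a 1/d² field).
Moon P: (1.47 × 10¹⁸) / (3.84 × 10⁸)³ = 2.596 × 10⁻⁸
Moon V: (7.23 × 10²⁰) / (9.05 × 10⁸)³ = 9.754 × 10⁻⁷
Ratio (larger/smaller) = 37.6

Moon V, by a factor of ≈ 37.6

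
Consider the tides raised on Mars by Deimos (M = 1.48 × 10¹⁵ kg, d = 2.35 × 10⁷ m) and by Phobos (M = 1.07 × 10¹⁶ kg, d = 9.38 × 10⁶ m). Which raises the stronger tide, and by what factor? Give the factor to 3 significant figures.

Phobos, by a factor of ≈ 114

Compare M/d³ for the two perturbers:
Deimos: (1.48 × 10¹⁵) / (2.35 × 10⁷)³ = 1.140 × 10⁻⁷
Phobos: (1.07 × 10¹⁶) / (9.38 × 10⁶)³ = 1.297 × 10⁻⁵
Ratio (larger/smaller) = 114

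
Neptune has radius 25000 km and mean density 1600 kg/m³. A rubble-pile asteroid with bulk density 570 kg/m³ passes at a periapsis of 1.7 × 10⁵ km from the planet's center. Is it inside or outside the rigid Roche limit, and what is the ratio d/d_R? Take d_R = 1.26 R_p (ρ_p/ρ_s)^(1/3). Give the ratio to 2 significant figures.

d_R = 1.26 × (25000 km) × (1600/570)^(1/3) = 44440 km
d/d_R = (1.7 × 10⁵) / (44440) = 3.8
Since d/d_R > 1, the body is outside the Roche limit.

outside; d/d_R ≈ 3.8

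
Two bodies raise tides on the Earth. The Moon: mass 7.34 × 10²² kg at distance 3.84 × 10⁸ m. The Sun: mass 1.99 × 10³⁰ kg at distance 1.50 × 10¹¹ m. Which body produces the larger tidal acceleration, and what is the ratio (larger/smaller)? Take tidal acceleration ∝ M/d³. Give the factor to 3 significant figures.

The Moon, by a factor of ≈ 2.20

Tidal acceleration ∝ M/d³, so compare M/d³ for each.
The Moon: (7.34 × 10²²) / (3.84 × 10⁸)³ = 1.296 × 10⁻³
The Sun: (1.99 × 10³⁰) / (1.50 × 10¹¹)³ = 5.896 × 10⁻⁴
Ratio (larger/smaller) = 2.20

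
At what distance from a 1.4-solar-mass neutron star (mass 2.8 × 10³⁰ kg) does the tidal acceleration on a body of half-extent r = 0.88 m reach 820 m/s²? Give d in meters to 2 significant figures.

2GMr/d³ = a_tidal  ⇒  d = (2GMr / a_tidal)^(1/3)
d = (2 × 6.674×10⁻¹¹ × (2.8 × 10³⁰) × (0.88) / (820))^(1/3)
  = 7.4 × 10⁵ m

7.4 × 10⁵ m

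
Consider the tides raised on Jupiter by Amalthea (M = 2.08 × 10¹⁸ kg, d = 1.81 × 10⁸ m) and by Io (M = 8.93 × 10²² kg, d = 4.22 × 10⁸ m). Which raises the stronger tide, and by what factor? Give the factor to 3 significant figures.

The tide-raising term goes as M/d³ (the gradient of a 1/d² field).
Amalthea: (2.08 × 10¹⁸) / (1.81 × 10⁸)³ = 3.508 × 10⁻⁷
Io: (8.93 × 10²²) / (4.22 × 10⁸)³ = 1.188 × 10⁻³
Ratio (larger/smaller) = 3390

Io, by a factor of ≈ 3390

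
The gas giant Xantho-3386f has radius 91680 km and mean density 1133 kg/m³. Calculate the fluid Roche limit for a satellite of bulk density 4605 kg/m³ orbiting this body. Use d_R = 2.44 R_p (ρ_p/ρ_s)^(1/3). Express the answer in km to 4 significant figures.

d_R = 2.44 × 91680 km × (1133/4605)^(1/3)
    = 1.402 × 10⁵ km

1.402 × 10⁵ km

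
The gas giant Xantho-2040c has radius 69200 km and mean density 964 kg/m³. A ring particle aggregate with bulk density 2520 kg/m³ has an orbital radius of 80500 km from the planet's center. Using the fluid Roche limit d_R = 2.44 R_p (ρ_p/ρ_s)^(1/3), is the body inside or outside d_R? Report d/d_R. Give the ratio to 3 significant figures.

inside; d/d_R ≈ 0.657

d_R = 2.44 × (69200 km) × (964/2520)^(1/3) = 1.226 × 10⁵ km
d/d_R = (80500) / (1.226 × 10⁵) = 0.657
Since d/d_R < 1, the body is inside the Roche limit.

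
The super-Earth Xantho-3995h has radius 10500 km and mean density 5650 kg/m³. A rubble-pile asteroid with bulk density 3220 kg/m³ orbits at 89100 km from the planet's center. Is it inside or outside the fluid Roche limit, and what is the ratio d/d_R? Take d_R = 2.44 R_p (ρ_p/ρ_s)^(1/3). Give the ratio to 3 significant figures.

outside; d/d_R ≈ 2.88

d_R = 2.44 × (10500 km) × (5650/3220)^(1/3) = 30900 km
d/d_R = (89100) / (30900) = 2.88
Since d/d_R > 1, the body is outside the Roche limit.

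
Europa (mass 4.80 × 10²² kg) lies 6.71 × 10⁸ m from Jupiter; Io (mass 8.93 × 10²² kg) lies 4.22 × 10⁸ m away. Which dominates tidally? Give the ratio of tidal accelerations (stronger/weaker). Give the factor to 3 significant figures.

Compare M/d³ for the two perturbers:
Europa: (4.80 × 10²²) / (6.71 × 10⁸)³ = 1.589 × 10⁻⁴
Io: (8.93 × 10²²) / (4.22 × 10⁸)³ = 1.188 × 10⁻³
Ratio (larger/smaller) = 7.48

Io, by a factor of ≈ 7.48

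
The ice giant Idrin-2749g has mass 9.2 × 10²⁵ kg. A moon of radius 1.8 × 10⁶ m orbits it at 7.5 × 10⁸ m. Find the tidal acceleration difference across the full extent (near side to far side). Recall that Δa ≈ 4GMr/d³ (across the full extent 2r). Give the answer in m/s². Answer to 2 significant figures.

The field gradient is 2GM/d³; across the full diameter 2r the difference is 4GMr/d³.
Δa = 4GMr/d³
   = 4 × (6.674 × 10⁻¹¹) × (9.2 × 10²⁵) × (1.8 × 10⁶) / (7.5 × 10⁸)³
   = 1.0 × 10⁻⁴ m/s²

1.0 × 10⁻⁴ m/s²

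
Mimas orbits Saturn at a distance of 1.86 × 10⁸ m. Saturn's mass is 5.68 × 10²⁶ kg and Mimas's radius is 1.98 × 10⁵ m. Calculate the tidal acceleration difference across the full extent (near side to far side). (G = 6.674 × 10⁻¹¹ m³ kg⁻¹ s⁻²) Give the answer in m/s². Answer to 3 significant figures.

a_tidal = 4GMr/d³
        = 4 × (6.674 × 10⁻¹¹) × (5.68 × 10²⁶) × (1.98 × 10⁵) / (1.86 × 10⁸)³
        = 4.67 × 10⁻³ m/s²

4.67 × 10⁻³ m/s²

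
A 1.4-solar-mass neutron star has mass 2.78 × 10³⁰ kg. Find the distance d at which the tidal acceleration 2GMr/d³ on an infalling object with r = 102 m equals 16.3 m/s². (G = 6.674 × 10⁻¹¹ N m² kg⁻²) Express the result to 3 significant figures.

1.32 × 10⁷ m

2GMr/d³ = a_tidal  ⇒  d = (2GMr / a_tidal)^(1/3)
d = (2 × 6.674×10⁻¹¹ × (2.78 × 10³⁰) × (102) / (16.3))^(1/3)
  = 1.32 × 10⁷ m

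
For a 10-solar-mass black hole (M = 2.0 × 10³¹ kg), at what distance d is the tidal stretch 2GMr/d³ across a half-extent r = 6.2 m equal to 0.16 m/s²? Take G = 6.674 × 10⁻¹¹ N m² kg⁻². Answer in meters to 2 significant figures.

4.7 × 10⁷ m

2GMr/d³ = a_tidal  ⇒  d = (2GMr / a_tidal)^(1/3)
d = (2 × 6.674×10⁻¹¹ × (2.0 × 10³¹) × (6.2) / (0.16))^(1/3)
  = 4.7 × 10⁷ m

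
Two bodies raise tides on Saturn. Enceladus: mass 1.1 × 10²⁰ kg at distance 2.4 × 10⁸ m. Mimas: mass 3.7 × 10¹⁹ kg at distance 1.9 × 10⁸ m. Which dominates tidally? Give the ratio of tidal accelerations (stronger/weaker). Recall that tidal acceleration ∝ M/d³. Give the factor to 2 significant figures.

Enceladus, by a factor of ≈ 1.5

Compare M/d³ for the two perturbers:
Enceladus: (1.1 × 10²⁰) / (2.4 × 10⁸)³ = 7.957 × 10⁻⁶
Mimas: (3.7 × 10¹⁹) / (1.9 × 10⁸)³ = 5.394 × 10⁻⁶
Ratio (larger/smaller) = 1.5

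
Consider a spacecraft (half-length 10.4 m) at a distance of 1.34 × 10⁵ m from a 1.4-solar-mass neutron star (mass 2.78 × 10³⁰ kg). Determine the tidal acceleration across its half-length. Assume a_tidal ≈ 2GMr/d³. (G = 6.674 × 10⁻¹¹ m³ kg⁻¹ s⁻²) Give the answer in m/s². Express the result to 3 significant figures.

1.60 × 10⁶ m/s²

a_tidal = 2GMr/d³
        = 2 × (6.674 × 10⁻¹¹) × (2.78 × 10³⁰) × (10.4) / (1.34 × 10⁵)³
        = 1.60 × 10⁶ m/s²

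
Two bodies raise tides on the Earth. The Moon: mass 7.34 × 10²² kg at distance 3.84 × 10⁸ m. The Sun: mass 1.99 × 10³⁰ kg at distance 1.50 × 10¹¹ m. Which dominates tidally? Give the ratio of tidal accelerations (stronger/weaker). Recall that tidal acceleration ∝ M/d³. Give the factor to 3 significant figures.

Compare M/d³ for the two perturbers:
The Moon: (7.34 × 10²²) / (3.84 × 10⁸)³ = 1.296 × 10⁻³
The Sun: (1.99 × 10³⁰) / (1.50 × 10¹¹)³ = 5.896 × 10⁻⁴
Ratio (larger/smaller) = 2.20

The Moon, by a factor of ≈ 2.20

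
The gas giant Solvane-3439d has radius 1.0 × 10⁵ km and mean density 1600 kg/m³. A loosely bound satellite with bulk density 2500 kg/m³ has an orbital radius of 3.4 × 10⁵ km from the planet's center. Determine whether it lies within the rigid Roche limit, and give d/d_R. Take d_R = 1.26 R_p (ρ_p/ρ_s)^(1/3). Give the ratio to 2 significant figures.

outside; d/d_R ≈ 3.1

d_R = 1.26 × (1.0 × 10⁵ km) × (1600/2500)^(1/3) = 1.086 × 10⁵ km
d/d_R = (3.4 × 10⁵) / (1.086 × 10⁵) = 3.1
Since d/d_R > 1, the body is outside the Roche limit.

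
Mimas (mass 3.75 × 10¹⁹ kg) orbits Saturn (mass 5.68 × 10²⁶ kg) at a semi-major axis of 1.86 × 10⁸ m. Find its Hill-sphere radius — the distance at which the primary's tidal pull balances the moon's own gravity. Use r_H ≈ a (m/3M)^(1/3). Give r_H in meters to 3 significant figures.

r_H ≈ a (m/3M)^(1/3)
    = (1.86 × 10⁸) × (3.75 × 10¹⁹ / (3 × 5.68 × 10²⁶))^(1/3)
    = 5.21 × 10⁵ m

5.21 × 10⁵ m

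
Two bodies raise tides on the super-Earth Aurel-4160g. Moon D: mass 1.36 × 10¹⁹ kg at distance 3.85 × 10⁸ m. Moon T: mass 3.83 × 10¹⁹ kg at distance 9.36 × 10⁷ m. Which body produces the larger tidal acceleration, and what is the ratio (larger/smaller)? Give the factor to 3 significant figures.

Moon T, by a factor of ≈ 196

Tidal acceleration ∝ M/d³, so compare M/d³ for each.
Moon D: (1.36 × 10¹⁹) / (3.85 × 10⁸)³ = 2.383 × 10⁻⁷
Moon T: (3.83 × 10¹⁹) / (9.36 × 10⁷)³ = 4.671 × 10⁻⁵
Ratio (larger/smaller) = 196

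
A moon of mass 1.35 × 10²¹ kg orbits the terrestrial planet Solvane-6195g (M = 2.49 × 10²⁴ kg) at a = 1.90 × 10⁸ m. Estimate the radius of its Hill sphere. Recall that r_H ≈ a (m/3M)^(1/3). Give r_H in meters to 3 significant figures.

r_H ≈ a (m/3M)^(1/3)
    = (1.90 × 10⁸) × (1.35 × 10²¹ / (3 × 2.49 × 10²⁴))^(1/3)
    = 1.07 × 10⁷ m

1.07 × 10⁷ m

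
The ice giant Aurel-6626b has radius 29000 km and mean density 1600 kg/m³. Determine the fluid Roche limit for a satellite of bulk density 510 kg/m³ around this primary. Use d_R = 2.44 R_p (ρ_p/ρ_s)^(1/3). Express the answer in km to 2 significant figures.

1.0 × 10⁵ km

d_R = 2.44 × 29000 km × (1600/510)^(1/3)
    = 1.0 × 10⁵ km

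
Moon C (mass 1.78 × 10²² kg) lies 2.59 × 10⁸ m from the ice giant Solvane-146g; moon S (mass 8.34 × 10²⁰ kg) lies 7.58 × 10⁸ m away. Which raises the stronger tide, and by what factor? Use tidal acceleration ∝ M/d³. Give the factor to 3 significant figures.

Tidal stretch scales as M/d³; compute that for each body.
Moon C: (1.78 × 10²²) / (2.59 × 10⁸)³ = 1.025 × 10⁻³
Moon S: (8.34 × 10²⁰) / (7.58 × 10⁸)³ = 1.915 × 10⁻⁶
Ratio (larger/smaller) = 535

Moon C, by a factor of ≈ 535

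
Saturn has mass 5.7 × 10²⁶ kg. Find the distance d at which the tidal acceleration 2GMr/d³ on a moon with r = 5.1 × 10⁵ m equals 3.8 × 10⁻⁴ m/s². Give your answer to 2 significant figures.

2GMr/d³ = a_tidal  ⇒  d = (2GMr / a_tidal)^(1/3)
d = (2 × 6.674×10⁻¹¹ × (5.7 × 10²⁶) × (5.1 × 10⁵) / (3.8 × 10⁻⁴))^(1/3)
  = 4.7 × 10⁸ m

4.7 × 10⁸ m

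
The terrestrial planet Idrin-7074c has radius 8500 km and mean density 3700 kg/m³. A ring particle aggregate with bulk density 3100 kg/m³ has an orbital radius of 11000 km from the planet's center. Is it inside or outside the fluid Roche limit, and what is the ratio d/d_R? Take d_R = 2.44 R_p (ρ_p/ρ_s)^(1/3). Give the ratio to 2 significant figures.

inside; d/d_R ≈ 0.50

d_R = 2.44 × (8500 km) × (3700/3100)^(1/3) = 22000 km
d/d_R = (11000) / (22000) = 0.50
Since d/d_R < 1, the body is inside the Roche limit.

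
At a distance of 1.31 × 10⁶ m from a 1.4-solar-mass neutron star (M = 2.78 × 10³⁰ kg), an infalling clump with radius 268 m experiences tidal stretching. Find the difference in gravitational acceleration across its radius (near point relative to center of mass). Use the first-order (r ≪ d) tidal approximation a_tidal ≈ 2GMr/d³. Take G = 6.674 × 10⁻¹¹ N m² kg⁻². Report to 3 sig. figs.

4.42 × 10⁴ m/s²

Differencing GM/(d−r)² and GM/d² to first order in r/d gives 2GMr/d³.
Δa = 2GMr/d³
   = 2 × (6.674 × 10⁻¹¹) × (2.78 × 10³⁰) × (268) / (1.31 × 10⁶)³
   = 4.42 × 10⁴ m/s²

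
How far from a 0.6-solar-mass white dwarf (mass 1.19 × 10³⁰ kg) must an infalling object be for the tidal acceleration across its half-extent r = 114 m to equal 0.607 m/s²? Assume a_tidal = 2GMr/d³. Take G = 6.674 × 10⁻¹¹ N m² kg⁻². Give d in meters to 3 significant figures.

3.10 × 10⁷ m

2GMr/d³ = a_tidal  ⇒  d = (2GMr / a_tidal)^(1/3)
d = (2 × 6.674×10⁻¹¹ × (1.19 × 10³⁰) × (114) / (0.607))^(1/3)
  = 3.10 × 10⁷ m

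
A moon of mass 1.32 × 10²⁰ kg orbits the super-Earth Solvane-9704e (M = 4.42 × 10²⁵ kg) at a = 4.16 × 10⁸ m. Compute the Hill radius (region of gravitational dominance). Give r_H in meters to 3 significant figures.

4.15 × 10⁶ m

r_H ≈ a (m/3M)^(1/3)
    = (4.16 × 10⁸) × (1.32 × 10²⁰ / (3 × 4.42 × 10²⁵))^(1/3)
    = 4.15 × 10⁶ m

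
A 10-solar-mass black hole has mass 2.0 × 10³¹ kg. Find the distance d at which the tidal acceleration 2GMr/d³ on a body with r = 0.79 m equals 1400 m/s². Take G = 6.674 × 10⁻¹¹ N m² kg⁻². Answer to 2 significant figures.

1.1 × 10⁶ m

2GMr/d³ = a_tidal  ⇒  d = (2GMr / a_tidal)^(1/3)
d = (2 × 6.674×10⁻¹¹ × (2.0 × 10³¹) × (0.79) / (1400))^(1/3)
  = 1.1 × 10⁶ m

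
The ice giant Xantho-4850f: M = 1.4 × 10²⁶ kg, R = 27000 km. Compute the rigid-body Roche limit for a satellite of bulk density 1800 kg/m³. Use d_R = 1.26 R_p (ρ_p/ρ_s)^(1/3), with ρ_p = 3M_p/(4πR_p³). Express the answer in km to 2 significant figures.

ρ_p = 3M_p/(4πR_p³) = 3 × (1.4 × 10²⁶) / (4π × (2.7 × 10⁷ m)³) = 1700 kg/m³
d_R = 1.26 × 27000 km × (1700/1800)^(1/3)
    = 33000 km

33000 km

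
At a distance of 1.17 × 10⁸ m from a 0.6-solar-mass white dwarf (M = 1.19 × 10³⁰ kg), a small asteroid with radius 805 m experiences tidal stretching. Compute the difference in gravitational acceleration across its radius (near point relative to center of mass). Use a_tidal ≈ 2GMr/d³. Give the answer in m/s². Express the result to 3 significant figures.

Δa = 2GMr/d³
   = 2 × (6.674 × 10⁻¹¹) × (1.19 × 10³⁰) × (805) / (1.17 × 10⁸)³
   = 7.98 × 10⁻² m/s²

7.98 × 10⁻² m/s²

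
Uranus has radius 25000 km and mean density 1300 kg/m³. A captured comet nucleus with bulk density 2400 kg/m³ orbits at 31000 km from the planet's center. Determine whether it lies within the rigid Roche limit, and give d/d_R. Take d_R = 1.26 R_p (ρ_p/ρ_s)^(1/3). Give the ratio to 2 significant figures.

outside; d/d_R ≈ 1.2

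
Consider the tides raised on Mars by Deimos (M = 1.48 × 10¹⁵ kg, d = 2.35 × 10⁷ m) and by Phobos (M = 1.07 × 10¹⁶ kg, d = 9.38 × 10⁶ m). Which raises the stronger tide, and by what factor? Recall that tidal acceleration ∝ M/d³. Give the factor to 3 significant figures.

Compare M/d³ for the two perturbers:
Deimos: (1.48 × 10¹⁵) / (2.35 × 10⁷)³ = 1.140 × 10⁻⁷
Phobos: (1.07 × 10¹⁶) / (9.38 × 10⁶)³ = 1.297 × 10⁻⁵
Ratio (larger/smaller) = 114

Phobos, by a factor of ≈ 114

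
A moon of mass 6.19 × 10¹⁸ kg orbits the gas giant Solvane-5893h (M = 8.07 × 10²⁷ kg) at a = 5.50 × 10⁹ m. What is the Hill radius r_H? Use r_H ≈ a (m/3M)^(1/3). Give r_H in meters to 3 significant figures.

r_H ≈ a (m/3M)^(1/3)
    = (5.50 × 10⁹) × (6.19 × 10¹⁸ / (3 × 8.07 × 10²⁷))^(1/3)
    = 3.49 × 10⁶ m

3.49 × 10⁶ m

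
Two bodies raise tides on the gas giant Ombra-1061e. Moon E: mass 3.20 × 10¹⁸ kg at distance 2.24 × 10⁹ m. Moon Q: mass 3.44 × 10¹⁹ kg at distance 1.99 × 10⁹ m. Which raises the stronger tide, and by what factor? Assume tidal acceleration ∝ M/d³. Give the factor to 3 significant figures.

Moon Q, by a factor of ≈ 15.3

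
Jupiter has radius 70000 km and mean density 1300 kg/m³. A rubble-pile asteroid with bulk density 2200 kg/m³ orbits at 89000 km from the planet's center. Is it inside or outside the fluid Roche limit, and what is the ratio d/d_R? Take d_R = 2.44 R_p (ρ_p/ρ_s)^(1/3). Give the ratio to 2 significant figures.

d_R = 2.44 × (70000 km) × (1300/2200)^(1/3) = 1.433 × 10⁵ km
d/d_R = (89000) / (1.433 × 10⁵) = 0.62
Since d/d_R < 1, the body is inside the Roche limit.

inside; d/d_R ≈ 0.62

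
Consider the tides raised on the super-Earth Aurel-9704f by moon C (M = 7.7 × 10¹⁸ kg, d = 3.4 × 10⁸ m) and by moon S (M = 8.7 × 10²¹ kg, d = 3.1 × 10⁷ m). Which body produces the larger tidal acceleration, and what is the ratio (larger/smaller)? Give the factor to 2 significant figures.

Moon S, by a factor of ≈ 1.5 × 10⁶

The tide-raising term goes as M/d³ (the gradient of a 1/d² field).
Moon C: (7.7 × 10¹⁸) / (3.4 × 10⁸)³ = 1.959 × 10⁻⁷
Moon S: (8.7 × 10²¹) / (3.1 × 10⁷)³ = 2.920 × 10⁻¹
Ratio (larger/smaller) = 1.5 × 10⁶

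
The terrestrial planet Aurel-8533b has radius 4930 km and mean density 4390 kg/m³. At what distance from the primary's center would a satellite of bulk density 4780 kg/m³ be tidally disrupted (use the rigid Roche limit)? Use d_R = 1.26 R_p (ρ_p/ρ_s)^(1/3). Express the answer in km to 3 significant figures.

6040 km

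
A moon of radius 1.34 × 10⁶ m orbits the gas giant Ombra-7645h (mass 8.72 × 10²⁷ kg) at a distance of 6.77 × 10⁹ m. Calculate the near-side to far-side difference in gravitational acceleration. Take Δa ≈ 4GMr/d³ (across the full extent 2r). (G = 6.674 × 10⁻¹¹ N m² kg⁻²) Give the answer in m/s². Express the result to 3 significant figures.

1.01 × 10⁻⁵ m/s²

Δa = 4GMr/d³
   = 4 × (6.674 × 10⁻¹¹) × (8.72 × 10²⁷) × (1.34 × 10⁶) / (6.77 × 10⁹)³
   = 1.01 × 10⁻⁵ m/s²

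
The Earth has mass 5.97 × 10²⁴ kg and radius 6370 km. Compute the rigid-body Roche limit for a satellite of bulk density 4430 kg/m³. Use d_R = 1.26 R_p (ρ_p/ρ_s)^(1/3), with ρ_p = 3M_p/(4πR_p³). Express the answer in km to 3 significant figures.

8630 km

ρ_p = 3M_p/(4πR_p³) = 3 × (5.97 × 10²⁴) / (4π × (6.37 × 10⁶ m)³) = 5510 kg/m³
d_R = 1.26 × 6370 km × (5510/4430)^(1/3)
    = 8630 km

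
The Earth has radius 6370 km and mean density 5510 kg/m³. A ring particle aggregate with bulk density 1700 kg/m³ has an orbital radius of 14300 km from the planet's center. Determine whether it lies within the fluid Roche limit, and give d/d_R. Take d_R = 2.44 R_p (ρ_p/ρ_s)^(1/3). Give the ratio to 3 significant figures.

d_R = 2.44 × (6370 km) × (5510/1700)^(1/3) = 23000 km
d/d_R = (14300) / (23000) = 0.622
Since d/d_R < 1, the body is inside the Roche limit.

inside; d/d_R ≈ 0.622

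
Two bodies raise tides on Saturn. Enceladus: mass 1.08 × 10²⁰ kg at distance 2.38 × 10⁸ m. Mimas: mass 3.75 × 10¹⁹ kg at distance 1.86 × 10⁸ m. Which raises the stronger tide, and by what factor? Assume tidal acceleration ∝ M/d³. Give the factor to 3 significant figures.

Tidal acceleration ∝ M/d³, so compare M/d³ for each.
Enceladus: (1.08 × 10²⁰) / (2.38 × 10⁸)³ = 8.011 × 10⁻⁶
Mimas: (3.75 × 10¹⁹) / (1.86 × 10⁸)³ = 5.828 × 10⁻⁶
Ratio (larger/smaller) = 1.37

Enceladus, by a factor of ≈ 1.37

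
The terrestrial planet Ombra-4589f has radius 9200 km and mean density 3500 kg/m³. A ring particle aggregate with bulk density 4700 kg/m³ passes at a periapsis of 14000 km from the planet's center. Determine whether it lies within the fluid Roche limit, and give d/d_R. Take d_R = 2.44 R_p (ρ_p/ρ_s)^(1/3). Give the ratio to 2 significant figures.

inside; d/d_R ≈ 0.69

d_R = 2.44 × (9200 km) × (3500/4700)^(1/3) = 20350 km
d/d_R = (14000) / (20350) = 0.69
Since d/d_R < 1, the body is inside the Roche limit.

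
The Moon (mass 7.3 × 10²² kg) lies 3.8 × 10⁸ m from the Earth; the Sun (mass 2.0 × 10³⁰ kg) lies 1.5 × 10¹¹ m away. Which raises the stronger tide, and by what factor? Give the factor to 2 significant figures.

The Moon, by a factor of ≈ 2.2

Compare M/d³ for the two perturbers:
The Moon: (7.3 × 10²²) / (3.8 × 10⁸)³ = 1.330 × 10⁻³
The Sun: (2.0 × 10³⁰) / (1.5 × 10¹¹)³ = 5.926 × 10⁻⁴
Ratio (larger/smaller) = 2.2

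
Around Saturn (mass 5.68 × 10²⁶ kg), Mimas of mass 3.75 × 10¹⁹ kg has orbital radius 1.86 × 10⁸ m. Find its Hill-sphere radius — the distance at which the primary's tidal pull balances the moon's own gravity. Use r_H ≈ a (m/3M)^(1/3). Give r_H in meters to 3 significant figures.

5.21 × 10⁵ m

r_H ≈ a (m/3M)^(1/3)
    = (1.86 × 10⁸) × (3.75 × 10¹⁹ / (3 × 5.68 × 10²⁶))^(1/3)
    = 5.21 × 10⁵ m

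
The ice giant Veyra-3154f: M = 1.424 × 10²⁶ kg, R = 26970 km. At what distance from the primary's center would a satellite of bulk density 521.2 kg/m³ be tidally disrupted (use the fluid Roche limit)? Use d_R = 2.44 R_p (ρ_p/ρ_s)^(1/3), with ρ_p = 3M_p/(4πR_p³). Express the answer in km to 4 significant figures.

98220 km

ρ_p = 3M_p/(4πR_p³) = 3 × (1.424 × 10²⁶) / (4π × (2.697 × 10⁷ m)³) = 1733 kg/m³
d_R = 2.44 × 26970 km × (1733/521.2)^(1/3)
    = 98220 km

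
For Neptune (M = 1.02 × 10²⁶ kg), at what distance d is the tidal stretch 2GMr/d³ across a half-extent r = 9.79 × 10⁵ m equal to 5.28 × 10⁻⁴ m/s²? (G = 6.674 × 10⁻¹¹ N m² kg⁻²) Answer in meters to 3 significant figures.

2.93 × 10⁸ m

2GMr/d³ = a_tidal  ⇒  d = (2GMr / a_tidal)^(1/3)
d = (2 × 6.674×10⁻¹¹ × (1.02 × 10²⁶) × (9.79 × 10⁵) / (5.28 × 10⁻⁴))^(1/3)
  = 2.93 × 10⁸ m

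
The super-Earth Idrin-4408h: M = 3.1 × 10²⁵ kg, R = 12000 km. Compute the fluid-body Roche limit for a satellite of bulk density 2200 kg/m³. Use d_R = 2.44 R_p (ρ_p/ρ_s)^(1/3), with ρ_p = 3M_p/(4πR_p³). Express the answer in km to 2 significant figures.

37000 km

ρ_p = 3M_p/(4πR_p³) = 3 × (3.1 × 10²⁵) / (4π × (1.2 × 10⁷ m)³) = 4300 kg/m³
d_R = 2.44 × 12000 km × (4300/2200)^(1/3)
    = 37000 km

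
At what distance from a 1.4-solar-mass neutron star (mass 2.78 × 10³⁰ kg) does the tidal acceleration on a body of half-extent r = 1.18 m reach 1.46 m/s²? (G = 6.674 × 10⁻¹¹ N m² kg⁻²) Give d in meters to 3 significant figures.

6.69 × 10⁶ m

2GMr/d³ = a_tidal  ⇒  d = (2GMr / a_tidal)^(1/3)
d = (2 × 6.674×10⁻¹¹ × (2.78 × 10³⁰) × (1.18) / (1.46))^(1/3)
  = 6.69 × 10⁶ m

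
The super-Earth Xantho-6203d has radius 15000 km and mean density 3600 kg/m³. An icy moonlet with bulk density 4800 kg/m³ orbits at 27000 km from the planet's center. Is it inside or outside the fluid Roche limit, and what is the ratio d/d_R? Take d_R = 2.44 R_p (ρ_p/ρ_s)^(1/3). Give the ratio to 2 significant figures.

d_R = 2.44 × (15000 km) × (3600/4800)^(1/3) = 33250 km
d/d_R = (27000) / (33250) = 0.81
Since d/d_R < 1, the body is inside the Roche limit.

inside; d/d_R ≈ 0.81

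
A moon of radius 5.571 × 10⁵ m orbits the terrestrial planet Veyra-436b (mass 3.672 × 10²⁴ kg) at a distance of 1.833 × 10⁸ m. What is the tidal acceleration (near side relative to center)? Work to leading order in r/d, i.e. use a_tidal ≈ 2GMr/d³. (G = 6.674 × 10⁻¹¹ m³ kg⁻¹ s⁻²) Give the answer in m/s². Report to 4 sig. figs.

4.434 × 10⁻⁵ m/s²

a_tidal = 2GMr/d³
        = 2 × (6.674 × 10⁻¹¹) × (3.672 × 10²⁴) × (5.571 × 10⁵) / (1.833 × 10⁸)³
        = 4.434 × 10⁻⁵ m/s²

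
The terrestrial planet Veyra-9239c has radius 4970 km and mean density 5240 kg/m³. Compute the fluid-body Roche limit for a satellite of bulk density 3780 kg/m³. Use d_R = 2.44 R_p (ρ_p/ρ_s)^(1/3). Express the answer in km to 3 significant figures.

13500 km

d_R = 2.44 × 4970 km × (5240/3780)^(1/3)
    = 13500 km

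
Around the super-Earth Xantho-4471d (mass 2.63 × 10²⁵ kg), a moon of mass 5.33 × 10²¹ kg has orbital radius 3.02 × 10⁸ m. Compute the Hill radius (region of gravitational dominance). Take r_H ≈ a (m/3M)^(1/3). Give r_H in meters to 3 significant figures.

1.23 × 10⁷ m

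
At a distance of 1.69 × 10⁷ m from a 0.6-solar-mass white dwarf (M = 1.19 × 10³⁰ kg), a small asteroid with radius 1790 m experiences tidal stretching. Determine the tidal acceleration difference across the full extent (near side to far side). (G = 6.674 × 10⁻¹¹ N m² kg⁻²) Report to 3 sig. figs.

1.18 × 10² m/s²

a_tidal = 4GMr/d³
        = 4 × (6.674 × 10⁻¹¹) × (1.19 × 10³⁰) × (1790) / (1.69 × 10⁷)³
        = 1.18 × 10² m/s²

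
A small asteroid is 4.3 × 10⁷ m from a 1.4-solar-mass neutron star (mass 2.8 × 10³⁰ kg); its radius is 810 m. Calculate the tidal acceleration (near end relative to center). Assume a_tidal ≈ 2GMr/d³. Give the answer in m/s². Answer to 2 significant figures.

3.8 m/s²

Δg = 2GMr/d³
   = 2 × (6.674 × 10⁻¹¹) × (2.8 × 10³⁰) × (810) / (4.3 × 10⁷)³
   = 3.8 m/s²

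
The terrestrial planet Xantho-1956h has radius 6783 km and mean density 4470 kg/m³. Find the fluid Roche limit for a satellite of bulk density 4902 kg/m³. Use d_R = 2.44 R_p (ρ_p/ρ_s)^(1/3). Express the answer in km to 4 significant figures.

d_R = 2.44 × 6783 km × (4470/4902)^(1/3)
    = 16050 km

16050 km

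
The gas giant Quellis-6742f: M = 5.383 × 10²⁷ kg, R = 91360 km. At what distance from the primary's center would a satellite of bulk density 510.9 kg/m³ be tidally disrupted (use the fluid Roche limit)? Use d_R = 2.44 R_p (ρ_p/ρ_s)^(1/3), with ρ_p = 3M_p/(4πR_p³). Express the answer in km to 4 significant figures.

3.318 × 10⁵ km

ρ_p = 3M_p/(4πR_p³) = 3 × (5.383 × 10²⁷) / (4π × (9.136 × 10⁷ m)³) = 1685 kg/m³
d_R = 2.44 × 91360 km × (1685/510.9)^(1/3)
    = 3.318 × 10⁵ km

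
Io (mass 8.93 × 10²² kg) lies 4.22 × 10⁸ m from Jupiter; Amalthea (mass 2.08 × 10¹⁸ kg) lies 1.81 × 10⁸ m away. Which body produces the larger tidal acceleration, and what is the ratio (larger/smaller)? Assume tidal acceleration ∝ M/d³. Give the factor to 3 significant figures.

Io, by a factor of ≈ 3390

The tide-raising term goes as M/d³ (the gradient of a 1/d² field).
Io: (8.93 × 10²²) / (4.22 × 10⁸)³ = 1.188 × 10⁻³
Amalthea: (2.08 × 10¹⁸) / (1.81 × 10⁸)³ = 3.508 × 10⁻⁷
Ratio (larger/smaller) = 3390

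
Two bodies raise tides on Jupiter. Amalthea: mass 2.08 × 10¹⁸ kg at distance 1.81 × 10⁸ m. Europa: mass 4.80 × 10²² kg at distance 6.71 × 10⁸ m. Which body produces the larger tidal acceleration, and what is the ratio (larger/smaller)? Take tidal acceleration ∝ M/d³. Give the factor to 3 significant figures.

Europa, by a factor of ≈ 453

Tidal acceleration ∝ M/d³, so compare M/d³ for each.
Amalthea: (2.08 × 10¹⁸) / (1.81 × 10⁸)³ = 3.508 × 10⁻⁷
Europa: (4.80 × 10²²) / (6.71 × 10⁸)³ = 1.589 × 10⁻⁴
Ratio (larger/smaller) = 453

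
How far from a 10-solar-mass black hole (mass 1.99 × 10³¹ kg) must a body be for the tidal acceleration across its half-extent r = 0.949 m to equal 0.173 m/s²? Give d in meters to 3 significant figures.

2.44 × 10⁷ m

2GMr/d³ = a_tidal  ⇒  d = (2GMr / a_tidal)^(1/3)
d = (2 × 6.674×10⁻¹¹ × (1.99 × 10³¹) × (0.949) / (0.173))^(1/3)
  = 2.44 × 10⁷ m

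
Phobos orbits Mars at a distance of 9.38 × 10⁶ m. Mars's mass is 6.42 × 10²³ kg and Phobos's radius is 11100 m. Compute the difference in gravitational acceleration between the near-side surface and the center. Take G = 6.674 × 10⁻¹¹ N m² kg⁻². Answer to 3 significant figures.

Differencing GM/(d−r)² and GM/d² to first order in r/d gives 2GMr/d³.
a_tidal = 2GMr/d³
        = 2 × (6.674 × 10⁻¹¹) × (6.42 × 10²³) × (11100) / (9.38 × 10⁶)³
        = 1.15 × 10⁻³ m/s²

1.15 × 10⁻³ m/s²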